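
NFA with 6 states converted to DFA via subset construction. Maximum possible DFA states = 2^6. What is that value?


NFA has 6 states
Subset construction: each DFA state = subset of NFA states
Maximum subsets = 2^6
2^6 = 64

64


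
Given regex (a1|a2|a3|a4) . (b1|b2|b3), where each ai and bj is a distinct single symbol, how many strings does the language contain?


First group: 4 alternatives
Second group: 3 alternatives
Concatenation: each choice from group 1 pairs with each from group 2
Total = 4 x 3 = 12

12


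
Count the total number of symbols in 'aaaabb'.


String: 'aaaabb'
Counting characters:
  'a' appears 4 time(s)
  'b' appears 2 time(s)
Total length = 4 + 2 = 6

6


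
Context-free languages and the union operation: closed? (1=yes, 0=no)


CFL closure properties:
  Closed under: union, concatenation, Kleene star
  NOT closed under: intersection, complement
Operation 'union' is in closed list -> Yes (closed)

1


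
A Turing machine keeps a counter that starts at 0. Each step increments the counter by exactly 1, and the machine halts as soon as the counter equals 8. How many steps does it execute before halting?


Counter starts at 0. Counting sequence:
  Step 1: counter = 1
  Step 2: counter = 2
  Step 3: counter = 3
  Step 4: counter = 4
  Step 5: counter = 5
  Step 6: counter = 6
  Step 7: counter = 7
  Step 8: counter = 8
Counter reached 8 -> halt
Total steps = 8

8


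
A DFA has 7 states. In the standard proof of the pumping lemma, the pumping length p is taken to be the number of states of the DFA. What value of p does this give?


Pumping lemma for regular languages (standard proof):
Take p = |Q|, the number of DFA states.
Any string of length >= |Q| passes through |Q|+1 states while reading its first |Q| symbols,
so by pigeonhole some state repeats, giving the loop that can be pumped.
Here |Q| = 7
Therefore the proof uses p = 7

7


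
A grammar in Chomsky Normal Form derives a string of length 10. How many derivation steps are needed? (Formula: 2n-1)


Chomsky Normal Form derivation:
String length n = 10
Each step either:
  - Splits a nonterminal into two (n-1 such steps)
  - Converts a nonterminal to terminal (n such steps)
Total = (n-1) + n = 2n - 1
= 2(10) - 1
= 20 - 1
= 19

19


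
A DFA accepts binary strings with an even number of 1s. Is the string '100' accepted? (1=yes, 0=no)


DFA has 2 states: q_even (start, accept=yes) and q_odd
Processing string '100' character by character:
  Position 0: read '1', 1-count=1 -> q_odd
  Position 1: read '0', 1-count=1 -> q_odd (no change)
  Position 2: read '0', 1-count=1 -> q_odd (no change)
Final state: q_odd, total 1s = 1 (odd); the DFA requires an even count -> reject

0


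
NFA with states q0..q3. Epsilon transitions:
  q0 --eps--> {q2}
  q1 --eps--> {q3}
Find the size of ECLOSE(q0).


Starting from q0
Initialize closure = {q0}
Follow epsilon from q0 -> add q2
Final closure: {q0, q2}
Size = 2

2


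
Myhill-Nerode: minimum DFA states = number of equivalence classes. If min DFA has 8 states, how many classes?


Myhill-Nerode theorem:
Number of equivalence classes = number of states in minimal DFA
Minimal DFA states = 8
Therefore equivalence classes = 8

8


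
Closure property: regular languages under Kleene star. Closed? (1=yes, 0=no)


Regular languages are closed under:
- Union (DFA product construction)
- Intersection (DFA product construction)
- Complement (swap accept/reject states)
- Concatenation (NFA construction)
- Kleene star (NFA construction)
Kleene star is in this list
Therefore: closed

1


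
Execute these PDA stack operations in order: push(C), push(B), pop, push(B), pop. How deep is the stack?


Tracing stack operations:
  push(C) -> stack = [C], depth=1
  push(B) -> stack = [C,B], depth=2
  pop -> removed B, stack = [C], depth=1
  push(B) -> stack = [C,B], depth=2
  pop -> removed B, stack = [C], depth=1
Final depth = 1

1


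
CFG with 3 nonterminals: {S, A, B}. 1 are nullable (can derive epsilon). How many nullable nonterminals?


Nonterminals: {S, A, B}
A nonterminal is nullable if it can derive epsilon
Counting nullable nonterminals: 1
Total nullable = 1

1


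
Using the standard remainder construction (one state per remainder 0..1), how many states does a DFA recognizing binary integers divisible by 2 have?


Divisibility by 2 is tracked via the remainder mod 2: 0, 1, ..., 1
The construction assigns one state to each remainder
Number of remainders = 2

2


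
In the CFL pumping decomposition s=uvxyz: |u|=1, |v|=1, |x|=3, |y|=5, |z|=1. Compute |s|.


|s| = |u| + |v| + |x| + |y| + |z|
= 1 + 1 + 3 + 5 + 1
= 2 + 3 + 6
= 5 + 6
= 11

11


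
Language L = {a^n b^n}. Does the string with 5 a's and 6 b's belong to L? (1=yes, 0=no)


Language requires equal numbers of a's and b's
PDA pushes for each 'a', pops for each 'b'
Number of a's = 5
Number of b's = 6
5 != 6 -> Reject

0


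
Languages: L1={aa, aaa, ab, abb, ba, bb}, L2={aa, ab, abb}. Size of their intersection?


L1 = {aa, aaa, ab, abb, ba, bb}
L2 = {aa, ab, abb}
Checking each string in L1 against L2:
  'aa': in L2? Yes
  'aaa': in L2? No
  'ab': in L2? Yes
  'abb': in L2? Yes
  'ba': in L2? No
  'bb': in L2? No
Intersection = {aa, ab, abb}
|L1 ∩ L2| = 3

3


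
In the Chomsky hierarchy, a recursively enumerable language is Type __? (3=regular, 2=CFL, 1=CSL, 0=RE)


Chomsky hierarchy levels:
  Type 3: Regular (DFA/NFA/regex)
  Type 2: Context-free (PDA)
  Type 1: Context-sensitive
  Type 0: Recursively enumerable (TM)
'recursively enumerable' corresponds to Type 0

0


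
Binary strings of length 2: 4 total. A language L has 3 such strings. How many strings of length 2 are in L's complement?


Alphabet: {0,1}
String length: 2
Total strings of length 2 = 2^2 = 4
Strings in L = 3
Complement = total - |L|
= 4 - 3
= 1

1


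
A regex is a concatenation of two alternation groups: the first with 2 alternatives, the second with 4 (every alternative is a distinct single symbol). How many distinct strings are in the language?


First group: 2 alternatives
Second group: 4 alternatives
Concatenation: each choice from group 1 pairs with each from group 2
Total = 2 x 4 = 8

8


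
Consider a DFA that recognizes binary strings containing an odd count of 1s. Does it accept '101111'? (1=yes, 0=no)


DFA has 2 states: q_even (start, accept=no) and q_odd
Processing string '101111' character by character:
  Position 0: read '1', 1-count=1 -> q_odd
  Position 1: read '0', 1-count=1 -> q_odd (no change)
  Position 2: read '1', 1-count=2 -> q_even
  Position 3: read '1', 1-count=3 -> q_odd
  Position 4: read '1', 1-count=4 -> q_even
  Position 5: read '1', 1-count=5 -> q_odd
Final state: q_odd, total 1s = 5 (odd); the DFA requires an odd count -> accept

1


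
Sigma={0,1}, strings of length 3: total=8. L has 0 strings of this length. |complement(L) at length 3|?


Alphabet: {0,1}
String length: 3
Total strings of length 3 = 2^3 = 8
Strings in L = 0
Complement = total - |L|
= 8 - 0
= 8

8


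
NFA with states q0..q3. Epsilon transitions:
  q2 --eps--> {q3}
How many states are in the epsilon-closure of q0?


Starting from q0
Initialize closure = {q0}
q0 has no outgoing epsilon transitions -> nothing to add
Final closure: {q0}
Size = 1

1


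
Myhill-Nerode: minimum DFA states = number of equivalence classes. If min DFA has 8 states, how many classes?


Myhill-Nerode theorem:
Number of equivalence classes = number of states in minimal DFA
Minimal DFA states = 8
Therefore equivalence classes = 8

8


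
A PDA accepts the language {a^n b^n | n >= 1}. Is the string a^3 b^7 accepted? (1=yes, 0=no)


Language requires equal numbers of a's and b's
PDA pushes for each 'a', pops for each 'b'
Number of a's = 3
Number of b's = 7
3 != 7 -> Reject

0


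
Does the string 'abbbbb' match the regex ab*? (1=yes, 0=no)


Pattern: ab*
String: 'abbbbb'
Pattern requires: exactly one 'a' followed by zero or more 'b's
First char is 'a' -> OK
Rest 'bbbbb': all b's? Yes
Result: 1

1


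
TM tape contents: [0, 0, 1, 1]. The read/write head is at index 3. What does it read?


Tape: [0, 0, 1, 1]
Positions: 0 1 2 3
Values:    0 0 1 1
Head at position 3
tape[3] = 1

1


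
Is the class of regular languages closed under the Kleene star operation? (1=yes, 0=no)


Regular languages are closed under:
- Union (DFA product construction)
- Intersection (DFA product construction)
- Complement (swap accept/reject states)
- Concatenation (NFA construction)
- Kleene star (NFA construction)
Kleene star is in this list
Therefore: closed

1


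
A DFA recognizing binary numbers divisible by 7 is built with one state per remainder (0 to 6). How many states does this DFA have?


Divisibility by 7 is tracked via the remainder mod 7: 0, 1, ..., 6
The construction assigns one state to each remainder
Number of remainders = 7

7


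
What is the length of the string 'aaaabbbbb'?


String: 'aaaabbbbb'
Counting characters:
  'a' appears 4 time(s)
  'b' appears 5 time(s)
Total length = 4 + 5 = 9

9


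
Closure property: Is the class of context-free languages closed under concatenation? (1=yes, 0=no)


CFL closure properties:
  Closed under: union, concatenation, Kleene star
  NOT closed under: intersection, complement
Operation 'concatenation' is in closed list -> Yes (closed)

1


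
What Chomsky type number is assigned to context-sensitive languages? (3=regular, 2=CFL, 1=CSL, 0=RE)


Chomsky hierarchy levels:
  Type 3: Regular (DFA/NFA/regex)
  Type 2: Context-free (PDA)
  Type 1: Context-sensitive
  Type 0: Recursively enumerable (TM)
'context-sensitive' corresponds to Type 1

1


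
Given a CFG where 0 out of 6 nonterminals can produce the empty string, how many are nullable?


Nonterminals: {S, A, B, C, D, E}
A nonterminal is nullable if it can derive epsilon
Counting nullable nonterminals: 0
Total nullable = 0

0


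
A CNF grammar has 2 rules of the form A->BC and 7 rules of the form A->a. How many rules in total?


CNF allows two rule forms:
  A -> BC (binary): 2 rules
  A -> a (terminal): 7 rules
Total = 2 + 7 = 9

9


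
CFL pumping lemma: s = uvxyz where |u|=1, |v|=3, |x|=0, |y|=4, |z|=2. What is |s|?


|s| = |u| + |v| + |x| + |y| + |z|
= 1 + 3 + 0 + 4 + 2
= 4 + 0 + 6
= 4 + 6
= 10

10


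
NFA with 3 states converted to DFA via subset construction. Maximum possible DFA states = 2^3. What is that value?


NFA has 3 states
Subset construction: each DFA state = subset of NFA states
Maximum subsets = 2^3
2^3 = 8

8


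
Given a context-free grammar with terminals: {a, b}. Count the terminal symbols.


Terminal symbols: a, b
Counting each: a (#1), b (#2)
Total = 2

2


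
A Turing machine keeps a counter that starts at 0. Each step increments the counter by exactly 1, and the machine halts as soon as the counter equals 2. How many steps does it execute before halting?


Counter starts at 0. Counting sequence:
  Step 1: counter = 1
  Step 2: counter = 2
Counter reached 2 -> halt
Total steps = 2

2


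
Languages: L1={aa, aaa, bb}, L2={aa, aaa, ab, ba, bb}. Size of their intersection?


L1 = {aa, aaa, bb}
L2 = {aa, aaa, ab, ba, bb}
Checking each string in L1 against L2:
  'aa': in L2? Yes
  'aaa': in L2? Yes
  'bb': in L2? Yes
Intersection = {aa, aaa, bb}
|L1 ∩ L2| = 3

3


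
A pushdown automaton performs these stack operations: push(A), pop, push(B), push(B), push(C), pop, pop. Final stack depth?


Tracing stack operations:
  push(A) -> stack = [A], depth=1
  pop -> removed A, stack = [], depth=0
  push(B) -> stack = [B], depth=1
  push(B) -> stack = [B,B], depth=2
  push(C) -> stack = [B,B,C], depth=3
  pop -> removed C, stack = [B,B], depth=2
  pop -> removed B, stack = [B], depth=1
Final depth = 1

1


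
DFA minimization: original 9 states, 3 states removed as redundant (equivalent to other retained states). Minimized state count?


Original DFA: 9 states
Redundant states removed: 3
Minimized states = original - removed
= 9 - 3
= 6

6


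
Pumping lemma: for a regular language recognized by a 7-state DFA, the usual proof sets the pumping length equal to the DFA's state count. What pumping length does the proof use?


Pumping lemma for regular languages (standard proof):
Take p = |Q|, the number of DFA states.
Any string of length >= |Q| passes through |Q|+1 states while reading its first |Q| symbols,
so by pigeonhole some state repeats, giving the loop that can be pumped.
Here |Q| = 7
Therefore the proof uses p = 7

7


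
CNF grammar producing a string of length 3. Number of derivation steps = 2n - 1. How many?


Chomsky Normal Form derivation:
String length n = 3
Each step either:
  - Splits a nonterminal into two (n-1 such steps)
  - Converts a nonterminal to terminal (n such steps)
Total = (n-1) + n = 2n - 1
= 2(3) - 1
= 6 - 1
= 5

5


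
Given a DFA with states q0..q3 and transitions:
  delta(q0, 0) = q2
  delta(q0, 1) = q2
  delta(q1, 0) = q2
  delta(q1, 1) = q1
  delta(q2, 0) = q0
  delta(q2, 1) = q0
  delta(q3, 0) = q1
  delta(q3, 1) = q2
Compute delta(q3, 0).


Looking up transition function:
delta(q3, 0) in the table
Row: q3, Column: 0
Result: q1

q1


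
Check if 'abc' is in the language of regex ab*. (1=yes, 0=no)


Pattern: ab*
String: 'abc'
Pattern requires: exactly one 'a' followed by zero or more 'b's
First char is 'a' -> OK
Rest 'bc': all b's? No
Result: 0

0


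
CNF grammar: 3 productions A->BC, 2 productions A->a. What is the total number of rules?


CNF allows two rule forms:
  A -> BC (binary): 3 rules
  A -> a (terminal): 2 rules
Total = 3 + 2 = 5

5


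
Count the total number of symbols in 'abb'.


String: 'abb'
Counting characters:
  'a' appears 1 time(s)
  'b' appears 2 time(s)
Total length = 1 + 2 = 3

3


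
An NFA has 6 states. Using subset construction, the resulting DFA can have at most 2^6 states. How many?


NFA has 6 states
Subset construction: each DFA state = subset of NFA states
Maximum subsets = 2^6
2^6 = 64

64


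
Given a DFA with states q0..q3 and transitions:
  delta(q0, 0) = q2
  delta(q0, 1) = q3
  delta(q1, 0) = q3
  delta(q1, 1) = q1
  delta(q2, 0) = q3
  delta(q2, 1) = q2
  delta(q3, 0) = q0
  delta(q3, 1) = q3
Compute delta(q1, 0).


Looking up transition function:
delta(q1, 0) in the table
Row: q1, Column: 0
Result: q3

q3


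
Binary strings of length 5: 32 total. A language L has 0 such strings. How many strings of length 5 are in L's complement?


Alphabet: {0,1}
String length: 5
Total strings of length 5 = 2^5 = 32
Strings in L = 0
Complement = total - |L|
= 32 - 0
= 32

32


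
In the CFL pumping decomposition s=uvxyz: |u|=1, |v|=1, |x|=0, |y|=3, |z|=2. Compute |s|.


|s| = |u| + |v| + |x| + |y| + |z|
= 1 + 1 + 0 + 3 + 2
= 2 + 0 + 5
= 2 + 5
= 7

7


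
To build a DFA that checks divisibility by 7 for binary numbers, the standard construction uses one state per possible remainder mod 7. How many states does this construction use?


Divisibility by 7 is tracked via the remainder mod 7: 0, 1, ..., 6
The construction assigns one state to each remainder
Number of remainders = 7

7


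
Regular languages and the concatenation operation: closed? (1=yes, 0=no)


Regular languages are closed under all standard operations:
- Union: Yes (product construction)
- Intersection: Yes (product construction)
- Complement: Yes (swap accept/reject)
- Concatenation: Yes (NFA construction)
Operation: concatenation -> Closed

1


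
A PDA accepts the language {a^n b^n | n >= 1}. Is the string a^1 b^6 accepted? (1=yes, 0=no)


Language requires equal numbers of a's and b's
PDA pushes for each 'a', pops for each 'b'
Number of a's = 1
Number of b's = 6
1 != 6 -> Reject

0


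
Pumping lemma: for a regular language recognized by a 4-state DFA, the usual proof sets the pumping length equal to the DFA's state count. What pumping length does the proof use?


Pumping lemma for regular languages (standard proof):
Take p = |Q|, the number of DFA states.
Any string of length >= |Q| passes through |Q|+1 states while reading its first |Q| symbols,
so by pigeonhole some state repeats, giving the loop that can be pumped.
Here |Q| = 4
Therefore the proof uses p = 4

4


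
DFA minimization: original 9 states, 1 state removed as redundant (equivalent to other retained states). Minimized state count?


Original DFA: 9 states
Redundant states removed: 1
Minimized states = original - removed
= 9 - 1
= 8

8


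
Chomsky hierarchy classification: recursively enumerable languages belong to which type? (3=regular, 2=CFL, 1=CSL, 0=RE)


Chomsky hierarchy levels:
  Type 3: Regular (DFA/NFA/regex)
  Type 2: Context-free (PDA)
  Type 1: Context-sensitive
  Type 0: Recursively enumerable (TM)
'recursively enumerable' corresponds to Type 0

0


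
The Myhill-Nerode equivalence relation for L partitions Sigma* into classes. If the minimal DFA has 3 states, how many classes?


Myhill-Nerode theorem:
Number of equivalence classes = number of states in minimal DFA
Minimal DFA states = 3
Therefore equivalence classes = 3

3


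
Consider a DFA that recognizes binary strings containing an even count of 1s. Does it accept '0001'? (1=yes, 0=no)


DFA has 2 states: q_even (start, accept=yes) and q_odd
Processing string '0001' character by character:
  Position 0: read '0', 1-count=0 -> q_even (no change)
  Position 1: read '0', 1-count=0 -> q_even (no change)
  Position 2: read '0', 1-count=0 -> q_even (no change)
  Position 3: read '1', 1-count=1 -> q_odd
Final state: q_odd, total 1s = 1 (odd); the DFA requires an even count -> reject

0


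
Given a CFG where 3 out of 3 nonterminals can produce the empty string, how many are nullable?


Nonterminals: {S, A, B}
A nonterminal is nullable if it can derive epsilon
Counting nullable nonterminals: 3
Total nullable = 3

3


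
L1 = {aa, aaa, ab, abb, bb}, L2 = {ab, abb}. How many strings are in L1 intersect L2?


L1 = {aa, aaa, ab, abb, bb}
L2 = {ab, abb}
Checking each string in L1 against L2:
  'aa': in L2? No
  'aaa': in L2? No
  'ab': in L2? Yes
  'abb': in L2? Yes
  'bb': in L2? No
Intersection = {ab, abb}
|L1 ∩ L2| = 2

2


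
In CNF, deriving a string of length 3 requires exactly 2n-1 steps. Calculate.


Chomsky Normal Form derivation:
String length n = 3
Each step either:
  - Splits a nonterminal into two (n-1 such steps)
  - Converts a nonterminal to terminal (n such steps)
Total = (n-1) + n = 2n - 1
= 2(3) - 1
= 6 - 1
= 5

5


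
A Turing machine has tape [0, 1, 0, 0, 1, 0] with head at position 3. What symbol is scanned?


Tape: [0, 1, 0, 0, 1, 0]
Positions: 0 1 2 3 4 5
Values:    0 1 0 0 1 0
Head at position 3
tape[3] = 0

0


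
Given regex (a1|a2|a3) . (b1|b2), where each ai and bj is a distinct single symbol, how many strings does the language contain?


First group: 3 alternatives
Second group: 2 alternatives
Concatenation: each choice from group 1 pairs with each from group 2
Total = 3 x 2 = 6

6


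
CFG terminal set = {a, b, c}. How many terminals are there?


Terminal symbols: a, b, c
Counting each: a (#1), b (#2), c (#3)
Total = 3

3


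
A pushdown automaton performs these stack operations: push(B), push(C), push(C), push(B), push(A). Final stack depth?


Tracing stack operations:
  push(B) -> stack = [B], depth=1
  push(C) -> stack = [B,C], depth=2
  push(C) -> stack = [B,C,C], depth=3
  push(B) -> stack = [B,C,C,B], depth=4
  push(A) -> stack = [B,C,C,B,A], depth=5
Final depth = 5

5


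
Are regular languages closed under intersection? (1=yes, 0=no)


Regular languages are closed under:
- Union (DFA product construction)
- Intersection (DFA product construction)
- Complement (swap accept/reject states)
- Concatenation (NFA construction)
- Kleene star (NFA construction)
intersection is in this list
Therefore: closed

1


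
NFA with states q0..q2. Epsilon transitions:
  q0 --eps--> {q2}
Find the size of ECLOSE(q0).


Starting from q0
Initialize closure = {q0}
Follow epsilon from q0 -> add q2
Final closure: {q0, q2}
Size = 2

2


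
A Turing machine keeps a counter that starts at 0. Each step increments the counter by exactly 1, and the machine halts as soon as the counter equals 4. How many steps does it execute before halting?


Counter starts at 0. Counting sequence:
  Step 1: counter = 1
  Step 2: counter = 2
  Step 3: counter = 3
  Step 4: counter = 4
Counter reached 4 -> halt
Total steps = 4

4


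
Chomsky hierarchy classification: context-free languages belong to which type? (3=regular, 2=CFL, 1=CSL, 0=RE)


Chomsky hierarchy levels:
  Type 3: Regular (DFA/NFA/regex)
  Type 2: Context-free (PDA)
  Type 1: Context-sensitive
  Type 0: Recursively enumerable (TM)
'context-free' corresponds to Type 2

2


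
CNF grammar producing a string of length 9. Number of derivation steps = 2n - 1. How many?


Chomsky Normal Form derivation:
String length n = 9
Each step either:
  - Splits a nonterminal into two (n-1 such steps)
  - Converts a nonterminal to terminal (n such steps)
Total = (n-1) + n = 2n - 1
= 2(9) - 1
= 18 - 1
= 17

17


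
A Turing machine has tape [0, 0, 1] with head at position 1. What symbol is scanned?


Tape: [0, 0, 1]
Positions: 0 1 2
Values:    0 0 1
Head at position 1
tape[1] = 0

0


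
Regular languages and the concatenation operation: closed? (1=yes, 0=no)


Regular languages are closed under all standard operations:
- Union: Yes (product construction)
- Intersection: Yes (product construction)
- Complement: Yes (swap accept/reject)
- Concatenation: Yes (NFA construction)
Operation: concatenation -> Closed

1


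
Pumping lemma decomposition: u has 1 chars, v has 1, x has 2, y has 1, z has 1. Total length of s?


|s| = |u| + |v| + |x| + |y| + |z|
= 1 + 1 + 2 + 1 + 1
= 2 + 2 + 2
= 4 + 2
= 6

6


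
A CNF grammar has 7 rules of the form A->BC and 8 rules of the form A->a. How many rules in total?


CNF allows two rule forms:
  A -> BC (binary): 7 rules
  A -> a (terminal): 8 rules
Total = 7 + 8 = 15

15


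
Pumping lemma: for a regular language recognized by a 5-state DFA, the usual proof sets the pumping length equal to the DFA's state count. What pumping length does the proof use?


Pumping lemma for regular languages (standard proof):
Take p = |Q|, the number of DFA states.
Any string of length >= |Q| passes through |Q|+1 states while reading its first |Q| symbols,
so by pigeonhole some state repeats, giving the loop that can be pumped.
Here |Q| = 5
Therefore the proof uses p = 5

5


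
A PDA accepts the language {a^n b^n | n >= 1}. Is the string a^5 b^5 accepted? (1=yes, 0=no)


Language requires equal numbers of a's and b's
PDA pushes for each 'a', pops for each 'b'
Number of a's = 5
Number of b's = 5
5 == 5 -> Accept

1


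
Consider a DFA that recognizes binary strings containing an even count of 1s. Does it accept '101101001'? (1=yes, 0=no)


DFA has 2 states: q_even (start, accept=yes) and q_odd
Processing string '101101001' character by character:
  Position 0: read '1', 1-count=1 -> q_odd
  Position 1: read '0', 1-count=1 -> q_odd (no change)
  Position 2: read '1', 1-count=2 -> q_even
  Position 3: read '1', 1-count=3 -> q_odd
  Position 4: read '0', 1-count=3 -> q_odd (no change)
  Position 5: read '1', 1-count=4 -> q_even
  Position 6: read '0', 1-count=4 -> q_even (no change)
  Position 7: read '0', 1-count=4 -> q_even (no change)
  Position 8: read '1', 1-count=5 -> q_odd
Final state: q_odd, total 1s = 5 (odd); the DFA requires an even count -> reject

0


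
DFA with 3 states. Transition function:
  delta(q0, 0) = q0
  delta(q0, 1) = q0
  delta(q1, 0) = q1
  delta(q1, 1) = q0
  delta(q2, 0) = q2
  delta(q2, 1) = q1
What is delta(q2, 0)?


Looking up transition function:
delta(q2, 0) in the table
Row: q2, Column: 0
Result: q2

q2


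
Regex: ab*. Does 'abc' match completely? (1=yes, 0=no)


Pattern: ab*
String: 'abc'
Pattern requires: exactly one 'a' followed by zero or more 'b's
First char is 'a' -> OK
Rest 'bc': all b's? No
Result: 0

0


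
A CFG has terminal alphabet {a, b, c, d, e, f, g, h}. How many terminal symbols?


Terminal symbols: a, b, c, d, e, f, g, h
Counting each: a (#1), b (#2), c (#3), d (#4), e (#5), f (#6), g (#7), h (#8)
Total = 8

8


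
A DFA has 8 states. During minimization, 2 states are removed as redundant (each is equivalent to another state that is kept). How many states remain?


Original DFA: 8 states
Redundant states removed: 2
Minimized states = original - removed
= 8 - 2
= 6

6


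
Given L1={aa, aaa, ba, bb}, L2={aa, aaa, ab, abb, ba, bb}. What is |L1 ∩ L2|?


L1 = {aa, aaa, ba, bb}
L2 = {aa, aaa, ab, abb, ba, bb}
Checking each string in L1 against L2:
  'aa': in L2? Yes
  'aaa': in L2? Yes
  'ba': in L2? Yes
  'bb': in L2? Yes
Intersection = {aa, aaa, ba, bb}
|L1 ∩ L2| = 4

4


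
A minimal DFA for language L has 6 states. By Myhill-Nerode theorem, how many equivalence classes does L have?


Myhill-Nerode theorem:
Number of equivalence classes = number of states in minimal DFA
Minimal DFA states = 6
Therefore equivalence classes = 6

6


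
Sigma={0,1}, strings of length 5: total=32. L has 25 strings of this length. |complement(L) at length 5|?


Alphabet: {0,1}
String length: 5
Total strings of length 5 = 2^5 = 32
Strings in L = 25
Complement = total - |L|
= 32 - 25
= 7

7


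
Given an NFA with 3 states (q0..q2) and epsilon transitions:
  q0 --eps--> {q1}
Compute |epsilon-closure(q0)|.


Starting from q0
Initialize closure = {q0}
Follow epsilon from q0 -> add q1
Final closure: {q0, q1}
Size = 2

2


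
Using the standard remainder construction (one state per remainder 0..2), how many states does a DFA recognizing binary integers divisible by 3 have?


Divisibility by 3 is tracked via the remainder mod 3: 0, 1, ..., 2
The construction assigns one state to each remainder
Number of remainders = 3

3


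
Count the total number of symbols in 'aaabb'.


String: 'aaabb'
Counting characters:
  'a' appears 3 time(s)
  'b' appears 2 time(s)
Total length = 3 + 2 = 5

5


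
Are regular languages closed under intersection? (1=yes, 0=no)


Regular languages are closed under:
- Union (DFA product construction)
- Intersection (DFA product construction)
- Complement (swap accept/reject states)
- Concatenation (NFA construction)
- Kleene star (NFA construction)
intersection is in this list
Therefore: closed

1


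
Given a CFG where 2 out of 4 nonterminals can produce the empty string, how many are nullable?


Nonterminals: {S, A, B, C}
A nonterminal is nullable if it can derive epsilon
Counting nullable nonterminals: 2
Total nullable = 2

2


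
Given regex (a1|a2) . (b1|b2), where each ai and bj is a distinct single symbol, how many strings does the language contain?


First group: 2 alternatives
Second group: 2 alternatives
Concatenation: each choice from group 1 pairs with each from group 2
Total = 2 x 2 = 4

4


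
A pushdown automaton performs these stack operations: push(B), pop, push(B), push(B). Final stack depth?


Tracing stack operations:
  push(B) -> stack = [B], depth=1
  pop -> removed B, stack = [], depth=0
  push(B) -> stack = [B], depth=1
  push(B) -> stack = [B,B], depth=2
Final depth = 2

2


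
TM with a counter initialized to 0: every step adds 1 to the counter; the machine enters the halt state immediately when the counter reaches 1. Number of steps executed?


Counter starts at 0. Counting sequence:
  Step 1: counter = 1
Counter reached 1 -> halt
Total steps = 1

1


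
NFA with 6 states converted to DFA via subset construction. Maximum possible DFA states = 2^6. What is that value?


NFA has 6 states
Subset construction: each DFA state = subset of NFA states
Maximum subsets = 2^6
2^6 = 64

64


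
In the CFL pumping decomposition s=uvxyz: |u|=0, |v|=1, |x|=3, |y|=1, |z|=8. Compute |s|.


|s| = |u| + |v| + |x| + |y| + |z|
= 0 + 1 + 3 + 1 + 8
= 1 + 3 + 9
= 4 + 9
= 13

13


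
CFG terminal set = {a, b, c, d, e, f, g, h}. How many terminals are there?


Terminal symbols: a, b, c, d, e, f, g, h
Counting each: a (#1), b (#2), c (#3), d (#4), e (#5), f (#6), g (#7), h (#8)
Total = 8

8


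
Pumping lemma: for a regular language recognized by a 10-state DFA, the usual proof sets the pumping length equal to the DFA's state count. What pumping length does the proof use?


Pumping lemma for regular languages (standard proof):
Take p = |Q|, the number of DFA states.
Any string of length >= |Q| passes through |Q|+1 states while reading its first |Q| symbols,
so by pigeonhole some state repeats, giving the loop that can be pumped.
Here |Q| = 10
Therefore the proof uses p = 10

10


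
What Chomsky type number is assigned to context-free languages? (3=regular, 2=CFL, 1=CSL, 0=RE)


Chomsky hierarchy levels:
  Type 3: Regular (DFA/NFA/regex)
  Type 2: Context-free (PDA)
  Type 1: Context-sensitive
  Type 0: Recursively enumerable (TM)
'context-free' corresponds to Type 2

2


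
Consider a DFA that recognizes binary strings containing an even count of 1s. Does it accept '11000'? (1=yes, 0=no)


DFA has 2 states: q_even (start, accept=yes) and q_odd
Processing string '11000' character by character:
  Position 0: read '1', 1-count=1 -> q_odd
  Position 1: read '1', 1-count=2 -> q_even
  Position 2: read '0', 1-count=2 -> q_even (no change)
  Position 3: read '0', 1-count=2 -> q_even (no change)
  Position 4: read '0', 1-count=2 -> q_even (no change)
Final state: q_even, total 1s = 2 (even); the DFA requires an even count -> accept

1


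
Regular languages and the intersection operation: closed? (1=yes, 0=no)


Regular languages are closed under all standard operations:
- Union: Yes (product construction)
- Intersection: Yes (product construction)
- Complement: Yes (swap accept/reject)
- Concatenation: Yes (NFA construction)
Operation: intersection -> Closed

1


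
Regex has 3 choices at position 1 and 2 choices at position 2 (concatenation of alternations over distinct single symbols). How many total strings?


First group: 3 alternatives
Second group: 2 alternatives
Concatenation: each choice from group 1 pairs with each from group 2
Total = 3 x 2 = 6

6


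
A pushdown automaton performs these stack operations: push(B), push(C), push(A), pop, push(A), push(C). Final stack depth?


Tracing stack operations:
  push(B) -> stack = [B], depth=1
  push(C) -> stack = [B,C], depth=2
  push(A) -> stack = [B,C,A], depth=3
  pop -> removed A, stack = [B,C], depth=2
  push(A) -> stack = [B,C,A], depth=3
  push(C) -> stack = [B,C,A,C], depth=4
Final depth = 4

4


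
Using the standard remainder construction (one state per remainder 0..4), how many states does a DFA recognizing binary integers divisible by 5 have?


Divisibility by 5 is tracked via the remainder mod 5: 0, 1, ..., 4
The construction assigns one state to each remainder
Number of remainders = 5

5


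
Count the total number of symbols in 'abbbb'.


String: 'abbbb'
Counting characters:
  'a' appears 1 time(s)
  'b' appears 4 time(s)
Total length = 1 + 4 = 5

5


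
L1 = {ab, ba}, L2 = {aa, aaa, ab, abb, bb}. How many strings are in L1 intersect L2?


L1 = {ab, ba}
L2 = {aa, aaa, ab, abb, bb}
Checking each string in L1 against L2:
  'ab': in L2? Yes
  'ba': in L2? No
Intersection = {ab}
|L1 ∩ L2| = 1

1


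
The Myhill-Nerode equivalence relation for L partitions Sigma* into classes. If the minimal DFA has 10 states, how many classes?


Myhill-Nerode theorem:
Number of equivalence classes = number of states in minimal DFA
Minimal DFA states = 10
Therefore equivalence classes = 10

10


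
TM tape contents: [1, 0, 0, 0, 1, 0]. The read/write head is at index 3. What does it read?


Tape: [1, 0, 0, 0, 1, 0]
Positions: 0 1 2 3 4 5
Values:    1 0 0 0 1 0
Head at position 3
tape[3] = 0

0


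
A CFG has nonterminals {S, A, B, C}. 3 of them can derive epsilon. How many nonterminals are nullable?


Nonterminals: {S, A, B, C}
A nonterminal is nullable if it can derive epsilon
Counting nullable nonterminals: 3
Total nullable = 3

3


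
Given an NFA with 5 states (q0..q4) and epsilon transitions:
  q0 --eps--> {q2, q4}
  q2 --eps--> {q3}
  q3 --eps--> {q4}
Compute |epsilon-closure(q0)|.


Starting from q0
Initialize closure = {q0}
Follow epsilon from q0 -> add q2
Follow epsilon from q0 -> add q4
Follow epsilon from q2 -> add q3
Final closure: {q0, q2, q3, q4}
Size = 4

4


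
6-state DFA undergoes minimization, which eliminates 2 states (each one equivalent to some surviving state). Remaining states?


Original DFA: 6 states
Redundant states removed: 2
Minimized states = original - removed
= 6 - 2
= 4

4


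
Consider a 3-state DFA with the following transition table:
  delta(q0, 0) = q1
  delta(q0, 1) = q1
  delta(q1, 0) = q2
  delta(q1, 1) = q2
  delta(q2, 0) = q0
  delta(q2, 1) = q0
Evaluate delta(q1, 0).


Looking up transition function:
delta(q1, 0) in the table
Row: q1, Column: 0
Result: q2

q2


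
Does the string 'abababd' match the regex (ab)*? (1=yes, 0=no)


Pattern: (ab)*
String: 'abababd'
Pattern requires: zero or more repetitions of 'ab'
Length 7 is odd -> cannot be (ab)* -> no match
Result: 0

0


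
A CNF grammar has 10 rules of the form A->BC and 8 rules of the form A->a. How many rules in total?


CNF allows two rule forms:
  A -> BC (binary): 10 rules
  A -> a (terminal): 8 rules
Total = 10 + 8 = 18

18


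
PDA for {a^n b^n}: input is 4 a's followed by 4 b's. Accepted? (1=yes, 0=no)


Language requires equal numbers of a's and b's
PDA pushes for each 'a', pops for each 'b'
Number of a's = 4
Number of b's = 4
4 == 4 -> Accept

1


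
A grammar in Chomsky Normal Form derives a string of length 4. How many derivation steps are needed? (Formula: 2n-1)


Chomsky Normal Form derivation:
String length n = 4
Each step either:
  - Splits a nonterminal into two (n-1 such steps)
  - Converts a nonterminal to terminal (n such steps)
Total = (n-1) + n = 2n - 1
= 2(4) - 1
= 8 - 1
= 7

7


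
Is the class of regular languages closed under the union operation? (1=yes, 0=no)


Regular languages are closed under:
- Union (DFA product construction)
- Intersection (DFA product construction)
- Complement (swap accept/reject states)
- Concatenation (NFA construction)
- Kleene star (NFA construction)
union is in this list
Therefore: closed

1


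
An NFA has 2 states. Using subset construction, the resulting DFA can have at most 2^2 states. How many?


NFA has 2 states
Subset construction: each DFA state = subset of NFA states
Maximum subsets = 2^2
2^2 = 4

4


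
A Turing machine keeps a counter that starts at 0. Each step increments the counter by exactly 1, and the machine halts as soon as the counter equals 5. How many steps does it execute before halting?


Counter starts at 0. Counting sequence:
  Step 1: counter = 1
  Step 2: counter = 2
  Step 3: counter = 3
  Step 4: counter = 4
  Step 5: counter = 5
Counter reached 5 -> halt
Total steps = 5

5


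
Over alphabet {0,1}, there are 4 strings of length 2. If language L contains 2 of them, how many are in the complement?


Alphabet: {0,1}
String length: 2
Total strings of length 2 = 2^2 = 4
Strings in L = 2
Complement = total - |L|
= 4 - 2
= 2

2


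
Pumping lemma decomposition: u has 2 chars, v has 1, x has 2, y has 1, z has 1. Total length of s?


|s| = |u| + |v| + |x| + |y| + |z|
= 2 + 1 + 2 + 1 + 1
= 3 + 2 + 2
= 5 + 2
= 7

7


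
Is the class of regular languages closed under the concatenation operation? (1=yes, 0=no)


Regular languages are closed under:
- Union (DFA product construction)
- Intersection (DFA product construction)
- Complement (swap accept/reject states)
- Concatenation (NFA construction)
- Kleene star (NFA construction)
concatenation is in this list
Therefore: closed

1


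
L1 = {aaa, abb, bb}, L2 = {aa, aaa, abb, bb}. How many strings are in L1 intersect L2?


L1 = {aaa, abb, bb}
L2 = {aa, aaa, abb, bb}
Checking each string in L1 against L2:
  'aaa': in L2? Yes
  'abb': in L2? Yes
  'bb': in L2? Yes
Intersection = {aaa, abb, bb}
|L1 ∩ L2| = 3

3


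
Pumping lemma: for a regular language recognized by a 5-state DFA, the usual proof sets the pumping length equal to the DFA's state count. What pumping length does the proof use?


Pumping lemma for regular languages (standard proof):
Take p = |Q|, the number of DFA states.
Any string of length >= |Q| passes through |Q|+1 states while reading its first |Q| symbols,
so by pigeonhole some state repeats, giving the loop that can be pumped.
Here |Q| = 5
Therefore the proof uses p = 5

5


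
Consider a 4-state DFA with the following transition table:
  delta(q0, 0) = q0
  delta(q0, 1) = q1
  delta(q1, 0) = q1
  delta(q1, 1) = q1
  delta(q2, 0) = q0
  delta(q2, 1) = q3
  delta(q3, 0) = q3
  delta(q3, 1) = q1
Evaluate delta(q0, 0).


Looking up transition function:
delta(q0, 0) in the table
Row: q0, Column: 0
Result: q0

q0


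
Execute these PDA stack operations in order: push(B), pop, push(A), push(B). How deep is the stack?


Tracing stack operations:
  push(B) -> stack = [B], depth=1
  pop -> removed B, stack = [], depth=0
  push(A) -> stack = [A], depth=1
  push(B) -> stack = [A,B], depth=2
Final depth = 2

2


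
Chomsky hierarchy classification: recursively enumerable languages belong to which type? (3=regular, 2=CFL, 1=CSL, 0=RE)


Chomsky hierarchy levels:
  Type 3: Regular (DFA/NFA/regex)
  Type 2: Context-free (PDA)
  Type 1: Context-sensitive
  Type 0: Recursively enumerable (TM)
'recursively enumerable' corresponds to Type 0

0


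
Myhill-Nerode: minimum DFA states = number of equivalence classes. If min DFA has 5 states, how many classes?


Myhill-Nerode theorem:
Number of equivalence classes = number of states in minimal DFA
Minimal DFA states = 5
Therefore equivalence classes = 5

5


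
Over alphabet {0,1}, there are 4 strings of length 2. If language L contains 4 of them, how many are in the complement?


Alphabet: {0,1}
String length: 2
Total strings of length 2 = 2^2 = 4
Strings in L = 4
Complement = total - |L|
= 4 - 4
= 0

0


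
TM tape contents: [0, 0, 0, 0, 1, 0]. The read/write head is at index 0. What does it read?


Tape: [0, 0, 0, 0, 1, 0]
Positions: 0 1 2 3 4 5
Values:    0 0 0 0 1 0
Head at position 0
tape[0] = 0

0


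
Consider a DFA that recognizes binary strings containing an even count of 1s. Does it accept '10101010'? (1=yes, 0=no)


DFA has 2 states: q_even (start, accept=yes) and q_odd
Processing string '10101010' character by character:
  Position 0: read '1', 1-count=1 -> q_odd
  Position 1: read '0', 1-count=1 -> q_odd (no change)
  Position 2: read '1', 1-count=2 -> q_even
  Position 3: read '0', 1-count=2 -> q_even (no change)
  Position 4: read '1', 1-count=3 -> q_odd
  Position 5: read '0', 1-count=3 -> q_odd (no change)
  Position 6: read '1', 1-count=4 -> q_even
  Position 7: read '0', 1-count=4 -> q_even (no change)
Final state: q_even, total 1s = 4 (even); the DFA requires an even count -> accept

1


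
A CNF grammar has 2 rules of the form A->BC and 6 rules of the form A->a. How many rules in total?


CNF allows two rule forms:
  A -> BC (binary): 2 rules
  A -> a (terminal): 6 rules
Total = 2 + 6 = 8

8


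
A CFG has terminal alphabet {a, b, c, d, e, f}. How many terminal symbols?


Terminal symbols: a, b, c, d, e, f
Counting each: a (#1), b (#2), c (#3), d (#4), e (#5), f (#6)
Total = 6

6


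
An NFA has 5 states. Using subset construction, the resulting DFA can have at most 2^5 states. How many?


NFA has 5 states
Subset construction: each DFA state = subset of NFA states
Maximum subsets = 2^5
2^5 = 32

32


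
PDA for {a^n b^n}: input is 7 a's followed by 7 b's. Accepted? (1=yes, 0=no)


Language requires equal numbers of a's and b's
PDA pushes for each 'a', pops for each 'b'
Number of a's = 7
Number of b's = 7
7 == 7 -> Accept

1
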